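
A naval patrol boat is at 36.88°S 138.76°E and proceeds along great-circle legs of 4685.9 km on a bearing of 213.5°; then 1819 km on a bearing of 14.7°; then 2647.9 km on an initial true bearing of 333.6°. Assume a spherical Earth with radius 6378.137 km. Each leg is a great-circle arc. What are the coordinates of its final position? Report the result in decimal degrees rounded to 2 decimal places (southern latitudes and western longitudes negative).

latitude -25.20°, longitude 78.26°

Apply the spherical direct solution leg by leg, carrying full precision between legs.
Leg 1: from (-36.88°, 138.76°), δ = 4685.9/6378.137 = 0.734682 rad, θ = 213.5° → φ = -63.19°, λ = 83.66°.
Leg 2: from (-63.19°, 83.66°), δ = 1819/6378.137 = 0.285193 rad, θ = 14.7° → φ = -47.19°, λ = 89.69°.
Leg 3: from (-47.19°, 89.69°), δ = 2647.9/6378.137 = 0.415153 rad, θ = 333.6° → φ = -25.20°, λ = 78.26°.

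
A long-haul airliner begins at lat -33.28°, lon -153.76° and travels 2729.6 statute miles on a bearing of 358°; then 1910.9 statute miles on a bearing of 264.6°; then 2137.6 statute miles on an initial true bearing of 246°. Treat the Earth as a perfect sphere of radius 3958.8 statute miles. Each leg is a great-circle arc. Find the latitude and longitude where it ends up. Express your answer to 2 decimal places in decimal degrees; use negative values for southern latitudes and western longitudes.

latitude -9.43°, longitude 148.97°

Apply the spherical direct solution leg by leg, carrying full precision between legs.
Leg 1: from (-33.28°, -153.76°), δ = 2729.6/3958.8 = 0.689502 rad, θ = 358° → φ = 6.21°, λ = -155.04°.
Leg 2: from (6.21°, -155.04°), δ = 1910.9/3958.8 = 0.482697 rad, θ = 264.6° → φ = 3.00°, λ = 177.40°.
Leg 3: from (3.00°, 177.40°), δ = 2137.6/3958.8 = 0.539962 rad, θ = 246° → φ = -9.43°, λ = 148.97°.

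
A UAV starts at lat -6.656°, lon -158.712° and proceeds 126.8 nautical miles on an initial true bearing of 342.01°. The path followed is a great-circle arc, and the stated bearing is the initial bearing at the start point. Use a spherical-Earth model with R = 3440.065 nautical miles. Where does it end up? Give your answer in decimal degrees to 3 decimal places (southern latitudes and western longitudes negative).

Central angle δ = d/R = 0.036860 rad.
With φ₁ = -6.656° = -0.116169 rad and θ = 342.01° = 5.969201 rad:
sin φ₂ = sin φ₁ cos δ + cos φ₁ sin δ cos θ = (-0.115908)(0.999321) + (0.993260)(0.036851)(0.951110) = -0.081016
φ₂ = asin(-0.081016) = -0.081105 rad = -4.647°.
Then Δλ = atan2(-0.011305, 0.989930) = -0.011419 rad, from sin θ sin δ cos φ₁ over cos δ − sin φ₁ sin φ₂.
Hence λ₂ = -158.712° + -0.654° = -159.366°.

latitude -4.647°, longitude -159.366°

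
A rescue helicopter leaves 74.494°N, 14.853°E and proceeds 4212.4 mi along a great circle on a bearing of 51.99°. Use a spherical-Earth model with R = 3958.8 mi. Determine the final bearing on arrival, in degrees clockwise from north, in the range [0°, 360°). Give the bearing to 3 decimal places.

Central angle δ = d/R = 1.064060 rad.
With φ₁ = 74.494° = 1.300166 rad and θ = 51.99° = 0.907397 rad:
Applying the spherical law of cosines for sides, sin φ₂ = sin φ₁ cos δ + cos φ₁ sin δ cos θ = 0.611601, so φ₂ = 37.705°.
For the longitude increment, Δλ = atan2( sin θ sin δ cos φ₁, cos δ − sin φ₁ sin φ₂ ) = atan2(0.184167, -0.104014) = 119.457°.
λ₂ = λ₁ + Δλ = 134.310°.
The forward bearing on arrival equals the back-azimuth from the destination plus 180°.
Back-azimuth from P₂ (37.705°, 134.310°) to P₁ (74.494°, 14.853°), with Δλ' = λ₁ − λ₂ = -119.457°: atan2( sin Δλ' cos φ₁ , cos φ₂ sin φ₁ − sin φ₂ cos φ₁ cos Δλ' ) = 344.560°.
Final bearing = (344.560° + 180°) mod 360° = 164.560°.

final bearing 164.560°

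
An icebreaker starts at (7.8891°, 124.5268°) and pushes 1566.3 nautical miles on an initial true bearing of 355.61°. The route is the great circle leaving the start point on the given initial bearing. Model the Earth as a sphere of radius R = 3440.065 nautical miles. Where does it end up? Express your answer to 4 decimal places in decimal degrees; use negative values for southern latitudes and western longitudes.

Central angle δ = d/R = 0.455311 rad.
With φ₁ = 7.8891° = 0.137691 rad and θ = 355.61° = 6.206565 rad:
Destination latitude: φ₂ = arcsin( sin φ₁ cos δ + cos φ₁ sin δ cos θ ) = arcsin(0.557575) = 33.8883°.
Then Δλ = atan2(-0.033341, 0.821594) = -0.040559 rad, from sin θ sin δ cos φ₁ over cos δ − sin φ₁ sin φ₂.
λ₂ = λ₁ + Δλ = 122.2029°.

latitude 33.8883°, longitude 122.2029°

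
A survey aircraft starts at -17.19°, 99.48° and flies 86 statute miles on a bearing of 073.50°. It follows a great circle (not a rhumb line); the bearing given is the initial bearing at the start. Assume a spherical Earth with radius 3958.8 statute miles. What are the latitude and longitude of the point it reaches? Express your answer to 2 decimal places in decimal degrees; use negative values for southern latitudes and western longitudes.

latitude -16.83°, longitude 100.73°

Angular distance δ = d/R = 86 / 3958.8 = 0.021724 rad.
Start latitude φ₁ = -0.300022 rad; initial bearing θ = 1.282817 rad.
Destination latitude: φ₂ = arcsin( sin φ₁ cos δ + cos φ₁ sin δ cos θ ) = arcsin(-0.289578) = -16.83°.
For the longitude increment, Δλ = atan2( sin θ sin δ cos φ₁, cos δ − sin φ₁ sin φ₂ ) = atan2(0.019897, 0.914182) = 1.25°.
λ₂ = 99.48° + 1.25° = 100.73°.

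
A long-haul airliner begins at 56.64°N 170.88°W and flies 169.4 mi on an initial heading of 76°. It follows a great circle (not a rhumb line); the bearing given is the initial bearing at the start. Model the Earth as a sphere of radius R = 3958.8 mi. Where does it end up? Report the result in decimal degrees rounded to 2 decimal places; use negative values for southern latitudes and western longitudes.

Central angle δ = d/R = 0.042791 rad.
Converting: φ₁ = 0.988554 rad, θ = 1.326450 rad.
Destination latitude: φ₂ = arcsin( sin φ₁ cos δ + cos φ₁ sin δ cos θ ) = arcsin(0.840158) = 57.16°.
For the longitude increment, Δλ = atan2( sin θ sin δ cos φ₁, cos δ − sin φ₁ sin φ₂ ) = atan2(0.022825, 0.297358) = 4.39°.
λ₂ = λ₁ + Δλ = -166.49°.

latitude 57.16°, longitude -166.49°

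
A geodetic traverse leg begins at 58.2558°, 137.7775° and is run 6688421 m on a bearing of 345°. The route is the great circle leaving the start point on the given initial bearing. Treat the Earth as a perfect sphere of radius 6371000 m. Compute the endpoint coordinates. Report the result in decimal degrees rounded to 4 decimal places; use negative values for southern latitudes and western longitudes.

latitude 59.7742°, longitude -15.7400°

The arc subtends δ = 6688421/6371000 = 1.049823 rad at the centre.
With φ₁ = 58.2558° = 1.016756 rad and θ = 345° = 6.021386 rad:
sin φ₂ = sin φ₁ cos δ + cos φ₁ sin δ cos θ = (0.850405)(0.497725) + (0.526128)(0.867335)(0.965926) = 0.864048
φ₂ = asin(0.864048) = 1.043256 rad = 59.7742°.
Then Δλ = atan2(-0.118107, -0.237066) = -2.679385 rad, from sin θ sin δ cos φ₁ over cos δ − sin φ₁ sin φ₂.
λ₂ = 137.7775° + -153.5175° = -15.7400°.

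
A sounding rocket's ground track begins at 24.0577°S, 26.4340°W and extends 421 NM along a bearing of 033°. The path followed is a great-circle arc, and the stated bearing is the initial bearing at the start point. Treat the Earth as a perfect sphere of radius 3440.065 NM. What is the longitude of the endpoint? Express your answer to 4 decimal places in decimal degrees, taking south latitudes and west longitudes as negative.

The arc subtends δ = 421/3440.065 = 0.122381 rad at the centre.
Converting: φ₁ = -0.419886 rad, θ = 0.575959 rad.
sin φ₂ = sin φ₁ cos δ + cos φ₁ sin δ cos θ = (-0.407656)(0.992521) + (0.913135)(0.122076)(0.838671) = -0.311119
φ₂ = asin(-0.311119) = -0.316370 rad = -18.1267°.
Then Δλ = atan2(0.060712, 0.865691) = 0.070017 rad, from sin θ sin δ cos φ₁ over cos δ − sin φ₁ sin φ₂.
Hence λ₂ = -26.4340° + 4.0117° = -22.4223°.

longitude -22.4223°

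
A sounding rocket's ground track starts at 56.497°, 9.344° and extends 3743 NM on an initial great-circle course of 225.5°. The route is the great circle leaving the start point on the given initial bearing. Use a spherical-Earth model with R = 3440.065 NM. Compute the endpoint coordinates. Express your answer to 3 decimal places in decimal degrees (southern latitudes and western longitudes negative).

The arc subtends δ = 3743/3440.065 = 1.088061 rad at the centre.
Converting: φ₁ = 0.986059 rad, θ = 3.935717 rad.
Destination latitude: φ₂ = arcsin( sin φ₁ cos δ + cos φ₁ sin δ cos θ ) = arcsin(0.044402) = 2.545°.
For the longitude increment, Δλ = atan2( sin θ sin δ cos φ₁, cos δ − sin φ₁ sin φ₂ ) = atan2(-0.348712, 0.427179) = -39.225°.
λ₂ = λ₁ + Δλ = -29.881°.

latitude 2.545°, longitude -29.881°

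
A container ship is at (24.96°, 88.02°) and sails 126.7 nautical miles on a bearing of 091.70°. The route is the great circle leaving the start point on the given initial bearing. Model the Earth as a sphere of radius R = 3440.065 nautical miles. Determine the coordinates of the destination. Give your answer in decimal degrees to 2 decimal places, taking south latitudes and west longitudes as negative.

The arc subtends δ = 126.7/3440.065 = 0.036831 rad at the centre.
With φ₁ = 24.96° = 0.435634 rad and θ = 91.7° = 1.600467 rad:
Destination latitude: φ₂ = arcsin( sin φ₁ cos δ + cos φ₁ sin δ cos θ ) = arcsin(0.420709) = 24.88°.
Then Δλ = atan2(0.033369, 0.821789) = 0.040583 rad, from sin θ sin δ cos φ₁ over cos δ − sin φ₁ sin φ₂.
Hence λ₂ = 88.02° + 2.33° = 90.35°.

latitude 24.88°, longitude 90.35°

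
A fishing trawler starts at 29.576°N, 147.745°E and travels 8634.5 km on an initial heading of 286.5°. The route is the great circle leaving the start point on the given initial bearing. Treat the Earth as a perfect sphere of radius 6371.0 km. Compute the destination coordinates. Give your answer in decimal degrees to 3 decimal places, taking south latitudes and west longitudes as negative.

The arc subtends δ = 8634.5/6371 = 1.355282 rad at the centre.
Start latitude φ₁ = 0.516199 rad; initial bearing θ = 5.000368 rad.
Destination latitude: φ₂ = arcsin( sin φ₁ cos δ + cos φ₁ sin δ cos θ ) = arcsin(0.346846) = 20.295°.
For the longitude increment, Δλ = atan2( sin θ sin δ cos φ₁, cos δ − sin φ₁ sin φ₂ ) = atan2(-0.814596, 0.042655) = -87.003°.
λ₂ = λ₁ + Δλ = 60.742°.

latitude 20.295°, longitude 60.742°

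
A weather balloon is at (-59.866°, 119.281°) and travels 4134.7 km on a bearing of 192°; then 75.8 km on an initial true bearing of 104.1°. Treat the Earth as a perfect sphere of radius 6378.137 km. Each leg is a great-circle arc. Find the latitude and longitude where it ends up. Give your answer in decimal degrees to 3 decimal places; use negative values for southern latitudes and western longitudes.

Apply the spherical direct solution leg by leg, carrying full precision between legs.
Leg 1: from (-59.866°, 119.281°), δ = 4134.7/6378.137 = 0.648261 rad, θ = 192° → φ = -80.368°, λ = -12.101°.
Leg 2: from (-80.368°, -12.101°), δ = 75.8/6378.137 = 0.011884 rad, θ = 104.1° → φ = -80.511°, λ = -8.092°.

latitude -80.511°, longitude -8.092°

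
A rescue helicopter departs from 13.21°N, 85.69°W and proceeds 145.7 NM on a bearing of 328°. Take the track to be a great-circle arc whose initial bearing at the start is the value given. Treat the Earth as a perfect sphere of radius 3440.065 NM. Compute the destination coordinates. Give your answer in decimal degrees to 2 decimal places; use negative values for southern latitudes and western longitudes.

latitude 15.26°, longitude -87.02°

δ = 145.7/3440.065 = 0.042354 rad (2.4267°).
Converting: φ₁ = 0.230558 rad, θ = 5.724680 rad.
sin φ₂ = sin φ₁ cos δ + cos φ₁ sin δ cos θ = (0.228521)(0.999103) + (0.973539)(0.042341)(0.848048) = 0.263273
φ₂ = asin(0.263273) = 0.266413 rad = 15.26°.
Δλ = atan2( sin θ sin δ cos φ₁ , cos δ − sin φ₁ sin φ₂ ) = atan2(-0.021844, 0.938940) = -0.023260 rad = -1.33°.
Hence λ₂ = -85.69° + -1.33° = -87.02°.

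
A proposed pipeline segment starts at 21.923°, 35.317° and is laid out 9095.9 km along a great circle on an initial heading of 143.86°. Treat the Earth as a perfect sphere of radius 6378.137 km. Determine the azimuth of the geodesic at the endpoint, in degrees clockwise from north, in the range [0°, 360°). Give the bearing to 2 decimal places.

δ = 9095.9/6378.137 = 1.426106 rad (81.7099°).
Converting: φ₁ = 0.382629 rad, θ = 2.510831 rad.
Destination latitude: φ₂ = arcsin( sin φ₁ cos δ + cos φ₁ sin δ cos θ ) = arcsin(-0.687518) = -43.434°.
Δλ = atan2( sin θ sin δ cos φ₁ , cos δ − sin φ₁ sin φ₂ ) = atan2(0.541396, 0.400878) = 0.933434 rad = 53.482°.
Hence λ₂ = 35.317° + 53.482° = 88.799°.
The forward bearing on arrival equals the back-azimuth from the destination plus 180°.
Back-azimuth from P₂ (-43.43°, 88.80°) to P₁ (21.92°, 35.32°), with Δλ' = λ₁ − λ₂ = -53.48°: atan2( sin Δλ' cos φ₁ , cos φ₂ sin φ₁ − sin φ₂ cos φ₁ cos Δλ' ) = 311.11°.
Final bearing = (311.11° + 180°) mod 360° = 131.11°.

final bearing 131.11°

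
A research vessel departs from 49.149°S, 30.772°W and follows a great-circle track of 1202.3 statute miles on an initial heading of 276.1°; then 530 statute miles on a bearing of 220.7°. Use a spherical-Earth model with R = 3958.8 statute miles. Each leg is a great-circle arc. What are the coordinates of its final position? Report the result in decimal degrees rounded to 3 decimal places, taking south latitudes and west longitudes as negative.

Apply the spherical direct solution leg by leg, carrying full precision between legs.
Leg 1: from (-49.149°, -30.772°), δ = 1202.3/3958.8 = 0.303703 rad, θ = 276.1° → φ = -44.508°, λ = -55.415°.
Leg 2: from (-44.508°, -55.415°), δ = 530/3958.8 = 0.133879 rad, θ = 220.7° → φ = -50.077°, λ = -63.210°.

latitude -50.077°, longitude -63.210°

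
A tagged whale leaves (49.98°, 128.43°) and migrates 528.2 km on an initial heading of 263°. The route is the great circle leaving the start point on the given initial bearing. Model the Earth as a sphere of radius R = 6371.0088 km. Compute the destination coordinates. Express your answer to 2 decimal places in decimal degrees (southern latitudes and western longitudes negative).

latitude 49.17°, longitude 121.21°

δ = 528.2/6371.0088 = 0.082907 rad (4.7502°).
With φ₁ = 49.98° = 0.872316 rad and θ = 263° = 4.590216 rad:
Destination latitude: φ₂ = arcsin( sin φ₁ cos δ + cos φ₁ sin δ cos θ ) = arcsin(0.756700) = 49.17°.
Then Δλ = atan2(-0.052856, 0.417069) = -0.126059 rad, from sin θ sin δ cos φ₁ over cos δ − sin φ₁ sin φ₂.
Hence λ₂ = 128.43° + -7.22° = 121.21°.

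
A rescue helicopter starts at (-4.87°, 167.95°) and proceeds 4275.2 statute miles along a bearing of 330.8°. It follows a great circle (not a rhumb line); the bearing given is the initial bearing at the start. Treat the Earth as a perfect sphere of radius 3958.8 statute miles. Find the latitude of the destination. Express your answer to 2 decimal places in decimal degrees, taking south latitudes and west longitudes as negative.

latitude 46.64°

Angular distance δ = d/R = 4275.2 / 3958.8 = 1.079923 rad.
Start latitude φ₁ = -0.084998 rad; initial bearing θ = 5.773549 rad.
Applying the spherical law of cosines for sides, sin φ₂ = sin φ₁ cos δ + cos φ₁ sin δ cos θ = 0.727050, so φ₂ = 46.64°.
For the longitude increment, Δλ = atan2( sin θ sin δ cos φ₁, cos δ − sin φ₁ sin φ₂ ) = atan2(-0.428701, 0.533119) = -38.80°.
λ₂ = 167.95° + -38.80° = 129.15°.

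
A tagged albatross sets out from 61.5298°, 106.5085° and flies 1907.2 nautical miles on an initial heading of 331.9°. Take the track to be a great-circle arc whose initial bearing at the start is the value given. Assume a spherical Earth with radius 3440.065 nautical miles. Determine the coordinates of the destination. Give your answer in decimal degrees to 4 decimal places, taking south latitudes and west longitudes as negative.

δ = 1907.2/3440.065 = 0.554408 rad (31.7652°).
Start latitude φ₁ = 1.073898 rad; initial bearing θ = 5.792748 rad.
Destination latitude: φ₂ = arcsin( sin φ₁ cos δ + cos φ₁ sin δ cos θ ) = arcsin(0.968766) = 75.6422°.
For the longitude increment, Δλ = atan2( sin θ sin δ cos φ₁, cos δ − sin φ₁ sin φ₂ ) = atan2(-0.118203, -0.001396) = -90.6768°.
Hence λ₂ = 106.5085° + -90.6768° = 15.8317°.

latitude 75.6422°, longitude 15.8317°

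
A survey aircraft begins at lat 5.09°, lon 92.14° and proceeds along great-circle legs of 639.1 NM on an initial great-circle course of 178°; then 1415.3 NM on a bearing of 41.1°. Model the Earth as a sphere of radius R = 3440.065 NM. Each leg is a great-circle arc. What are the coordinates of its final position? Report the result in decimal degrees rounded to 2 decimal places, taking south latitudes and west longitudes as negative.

Apply the spherical direct solution leg by leg, carrying full precision between legs.
Leg 1: from (5.09°, 92.14°), δ = 639.1/3440.065 = 0.185781 rad, θ = 178° → φ = -5.55°, λ = 92.51°.
Leg 2: from (-5.55°, 92.51°), δ = 1415.3/3440.065 = 0.411417 rad, θ = 41.1° → φ = 12.20°, λ = 108.11°.

latitude 12.20°, longitude 108.11°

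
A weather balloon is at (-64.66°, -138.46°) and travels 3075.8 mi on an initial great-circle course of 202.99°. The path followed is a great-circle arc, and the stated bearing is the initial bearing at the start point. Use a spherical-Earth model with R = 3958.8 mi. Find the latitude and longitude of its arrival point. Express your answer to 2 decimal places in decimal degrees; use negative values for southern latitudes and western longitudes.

Central angle δ = d/R = 0.776953 rad.
With φ₁ = -64.66° = -1.128530 rad and θ = 202.99° = 3.542844 rad:
Destination latitude: φ₂ = arcsin( sin φ₁ cos δ + cos φ₁ sin δ cos θ ) = arcsin(-0.920680) = -67.03°.
Δλ = atan2( sin θ sin δ cos φ₁ , cos δ − sin φ₁ sin φ₂ ) = atan2(-0.117197, -0.119042) = -2.364004 rad = -135.45°.
λ₂ = -138.46° + -135.45° = -273.91°, normalized to (−180°, 180°] → 86.09°.

latitude -67.03°, longitude 86.09°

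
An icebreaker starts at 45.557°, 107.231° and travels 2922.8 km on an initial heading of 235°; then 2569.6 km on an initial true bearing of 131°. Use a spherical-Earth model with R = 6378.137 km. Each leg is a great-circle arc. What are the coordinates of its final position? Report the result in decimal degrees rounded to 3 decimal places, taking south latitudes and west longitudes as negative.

Apply the spherical direct solution leg by leg, carrying full precision between legs.
Leg 1: from (45.557°, 107.231°), δ = 2922.8/6378.137 = 0.458253 rad, θ = 235° → φ = 27.556°, λ = 83.105°.
Leg 2: from (27.556°, 83.105°), δ = 2569.6/6378.137 = 0.402876 rad, θ = 131° → φ = 11.393°, λ = 100.673°.

latitude 11.393°, longitude 100.673°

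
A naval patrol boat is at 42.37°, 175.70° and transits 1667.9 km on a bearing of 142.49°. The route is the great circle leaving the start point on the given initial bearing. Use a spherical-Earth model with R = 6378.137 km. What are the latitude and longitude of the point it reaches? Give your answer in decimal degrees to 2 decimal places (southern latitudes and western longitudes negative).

The arc subtends δ = 1667.9/6378.137 = 0.261503 rad at the centre.
Converting: φ₁ = 0.739496 rad, θ = 2.486920 rad.
Applying the spherical law of cosines for sides, sin φ₂ = sin φ₁ cos δ + cos φ₁ sin δ cos θ = 0.499489, so φ₂ = 29.97°.
Then Δλ = atan2(0.116303, 0.629389) = 0.182727 rad, from sin θ sin δ cos φ₁ over cos δ − sin φ₁ sin φ₂.
λ₂ = 175.70° + 10.47° = 186.17°, normalized to (−180°, 180°] → -173.83°.

latitude 29.97°, longitude -173.83°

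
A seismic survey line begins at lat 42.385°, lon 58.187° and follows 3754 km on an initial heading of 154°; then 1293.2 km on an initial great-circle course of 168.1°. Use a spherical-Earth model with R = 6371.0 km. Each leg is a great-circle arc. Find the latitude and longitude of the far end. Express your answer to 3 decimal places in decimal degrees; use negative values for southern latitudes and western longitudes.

latitude -0.346°, longitude 74.941°

Apply the spherical direct solution leg by leg, carrying full precision between legs.
Leg 1: from (42.385°, 58.187°), δ = 3754/6371 = 0.589232 rad, θ = 154° → φ = 11.040°, λ = 72.558°.
Leg 2: from (11.040°, 72.558°), δ = 1293.2/6371 = 0.202982 rad, θ = 168.1° → φ = -0.346°, λ = 74.941°.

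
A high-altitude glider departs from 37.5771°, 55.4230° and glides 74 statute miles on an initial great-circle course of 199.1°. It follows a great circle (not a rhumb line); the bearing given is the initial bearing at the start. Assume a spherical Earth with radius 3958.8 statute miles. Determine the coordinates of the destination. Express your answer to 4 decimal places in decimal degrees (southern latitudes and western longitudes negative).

δ = 74/3958.8 = 0.018693 rad (1.0710°).
With φ₁ = 37.5771° = 0.655844 rad and θ = 199.1° = 3.474951 rad:
Applying the spherical law of cosines for sides, sin φ₂ = sin φ₁ cos δ + cos φ₁ sin δ cos θ = 0.595724, so φ₂ = 36.5642°.
Δλ = atan2( sin θ sin δ cos φ₁ , cos δ − sin φ₁ sin φ₂ ) = atan2(-0.004847, 0.636536) = -0.007615 rad = -0.4363°.
λ₂ = λ₁ + Δλ = 54.9867°.

latitude 36.5642°, longitude 54.9867°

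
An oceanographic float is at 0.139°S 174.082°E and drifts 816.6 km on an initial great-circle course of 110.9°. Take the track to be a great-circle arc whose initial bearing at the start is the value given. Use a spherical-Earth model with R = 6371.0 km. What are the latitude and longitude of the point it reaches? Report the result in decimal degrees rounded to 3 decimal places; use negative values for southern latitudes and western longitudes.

δ = 816.6/6371 = 0.128175 rad (7.3439°).
Start latitude φ₁ = -0.002426 rad; initial bearing θ = 1.935570 rad.
Destination latitude: φ₂ = arcsin( sin φ₁ cos δ + cos φ₁ sin δ cos θ ) = arcsin(-0.048006) = -2.752°.
Δλ = atan2( sin θ sin δ cos φ₁ , cos δ − sin φ₁ sin φ₂ ) = atan2(0.119413, 0.991680) = 0.119838 rad = 6.866°.
λ₂ = 174.082° + 6.866° = 180.948°, normalized to (−180°, 180°] → -179.052°.

latitude -2.752°, longitude -179.052°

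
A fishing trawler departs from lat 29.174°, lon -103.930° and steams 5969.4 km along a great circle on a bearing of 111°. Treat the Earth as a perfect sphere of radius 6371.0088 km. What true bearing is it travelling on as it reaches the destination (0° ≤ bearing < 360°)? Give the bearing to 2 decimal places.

final bearing 125.34°

δ = 5969.4/6371.0088 = 0.936963 rad (53.6840°).
With φ₁ = 29.174° = 0.509182 rad and θ = 111° = 1.937315 rad:
Applying the spherical law of cosines for sides, sin φ₂ = sin φ₁ cos δ + cos φ₁ sin δ cos θ = 0.036566, so φ₂ = 2.096°.
For the longitude increment, Δλ = atan2( sin θ sin δ cos φ₁, cos δ − sin φ₁ sin φ₂ ) = atan2(0.656818, 0.574413) = 48.829°.
λ₂ = λ₁ + Δλ = -55.101°.
The forward bearing on arrival equals the back-azimuth from the destination plus 180°.
Back-azimuth from P₂ (2.10°, -55.10°) to P₁ (29.17°, -103.93°), with Δλ' = λ₁ − λ₂ = -48.83°: atan2( sin Δλ' cos φ₁ , cos φ₂ sin φ₁ − sin φ₂ cos φ₁ cos Δλ' ) = 305.34°.
Final bearing = (305.34° + 180°) mod 360° = 125.34°.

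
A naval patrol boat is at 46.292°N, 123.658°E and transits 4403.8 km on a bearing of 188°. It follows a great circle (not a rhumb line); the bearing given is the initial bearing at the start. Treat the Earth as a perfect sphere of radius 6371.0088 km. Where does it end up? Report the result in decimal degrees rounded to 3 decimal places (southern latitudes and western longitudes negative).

The arc subtends δ = 4403.8/6371.0088 = 0.691225 rad at the centre.
With φ₁ = 46.292° = 0.807948 rad and θ = 188° = 3.281219 rad:
Applying the spherical law of cosines for sides, sin φ₂ = sin φ₁ cos δ + cos φ₁ sin δ cos θ = 0.120745, so φ₂ = 6.935°.
Then Δλ = atan2(-0.061304, 0.683183) = -0.089494 rad, from sin θ sin δ cos φ₁ over cos δ − sin φ₁ sin φ₂.
λ₂ = λ₁ + Δλ = 118.530°.

latitude 6.935°, longitude 118.530°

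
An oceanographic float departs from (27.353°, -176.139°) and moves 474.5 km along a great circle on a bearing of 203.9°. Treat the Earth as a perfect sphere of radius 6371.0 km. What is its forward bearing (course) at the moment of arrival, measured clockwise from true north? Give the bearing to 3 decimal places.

The arc subtends δ = 474.5/6371 = 0.074478 rad at the centre.
Converting: φ₁ = 0.477400 rad, θ = 3.558726 rad.
Applying the spherical law of cosines for sides, sin φ₂ = sin φ₁ cos δ + cos φ₁ sin δ cos θ = 0.397775, so φ₂ = 23.439°.
Then Δλ = atan2(-0.026776, 0.814462) = -0.032864 rad, from sin θ sin δ cos φ₁ over cos δ − sin φ₁ sin φ₂.
λ₂ = -176.139° + -1.883° = -178.022°.
The forward bearing on arrival equals the back-azimuth from the destination plus 180°.
Back-azimuth from P₂ (23.439°, -178.022°) to P₁ (27.353°, -176.139°), with Δλ' = λ₁ − λ₂ = 1.883°: atan2( sin Δλ' cos φ₁ , cos φ₂ sin φ₁ − sin φ₂ cos φ₁ cos Δλ' ) = 23.092°.
Final bearing = (23.092° + 180°) mod 360° = 203.092°.

final bearing 203.092°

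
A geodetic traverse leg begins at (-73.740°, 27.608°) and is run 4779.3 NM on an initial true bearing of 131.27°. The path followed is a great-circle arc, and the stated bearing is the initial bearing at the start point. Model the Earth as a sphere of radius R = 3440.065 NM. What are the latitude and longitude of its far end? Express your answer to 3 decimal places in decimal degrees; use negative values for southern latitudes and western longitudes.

latitude -20.789°, longitude 155.352°

Central angle δ = d/R = 1.389305 rad.
Converting: φ₁ = -1.287006 rad, θ = 2.291094 rad.
Destination latitude: φ₂ = arcsin( sin φ₁ cos δ + cos φ₁ sin δ cos θ ) = arcsin(-0.354931) = -20.789°.
Then Δλ = atan2(0.206992, -0.160238) = 2.229562 rad, from sin θ sin δ cos φ₁ over cos δ − sin φ₁ sin φ₂.
λ₂ = λ₁ + Δλ = 155.352°.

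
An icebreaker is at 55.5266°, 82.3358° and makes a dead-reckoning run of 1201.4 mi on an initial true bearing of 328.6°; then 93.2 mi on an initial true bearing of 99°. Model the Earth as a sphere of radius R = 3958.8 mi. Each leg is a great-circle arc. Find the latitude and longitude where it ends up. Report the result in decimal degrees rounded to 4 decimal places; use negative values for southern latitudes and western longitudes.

Apply the spherical direct solution leg by leg, carrying full precision between legs.
Leg 1: from (55.5266°, 82.3358°), δ = 1201.4/3958.8 = 0.303476 rad, θ = 328.6° → φ = 68.6062°, λ = 57.0691°.
Leg 2: from (68.6062°, 57.0691°), δ = 93.2/3958.8 = 0.023542 rad, θ = 99° → φ = 68.3561°, λ = 60.6833°.

latitude 68.3561°, longitude 60.6833°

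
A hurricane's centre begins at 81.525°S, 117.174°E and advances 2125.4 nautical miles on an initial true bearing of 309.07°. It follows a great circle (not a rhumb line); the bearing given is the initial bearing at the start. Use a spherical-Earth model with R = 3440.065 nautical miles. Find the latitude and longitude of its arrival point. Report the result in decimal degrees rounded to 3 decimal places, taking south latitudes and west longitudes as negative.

latitude -48.801°, longitude 74.112°

δ = 2125.4/3440.065 = 0.617837 rad (35.3995°).
With φ₁ = -81.525° = -1.422880 rad and θ = 309.07° = 5.394289 rad:
Applying the spherical law of cosines for sides, sin φ₂ = sin φ₁ cos δ + cos φ₁ sin δ cos θ = -0.752425, so φ₂ = -48.801°.
Then Δλ = atan2(-0.066281, 0.070925) = -0.751565 rad, from sin θ sin δ cos φ₁ over cos δ − sin φ₁ sin φ₂.
λ₂ = 117.174° + -43.062° = 74.112°.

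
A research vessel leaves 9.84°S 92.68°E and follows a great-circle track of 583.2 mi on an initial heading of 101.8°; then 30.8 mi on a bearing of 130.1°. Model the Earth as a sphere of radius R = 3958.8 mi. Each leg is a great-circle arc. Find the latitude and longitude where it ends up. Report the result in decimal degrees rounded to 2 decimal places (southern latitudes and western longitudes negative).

latitude -11.74°, longitude 101.46°

Apply the spherical direct solution leg by leg, carrying full precision between legs.
Leg 1: from (-9.84°, 92.68°), δ = 583.2/3958.8 = 0.147317 rad, θ = 101.8° → φ = -11.46°, λ = 101.11°.
Leg 2: from (-11.46°, 101.11°), δ = 30.8/3958.8 = 0.007780 rad, θ = 130.1° → φ = -11.74°, λ = 101.46°.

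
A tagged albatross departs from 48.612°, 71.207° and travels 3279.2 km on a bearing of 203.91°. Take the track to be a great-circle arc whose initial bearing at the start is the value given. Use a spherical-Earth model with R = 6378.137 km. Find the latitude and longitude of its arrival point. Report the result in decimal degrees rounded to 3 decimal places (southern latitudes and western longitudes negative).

latitude 20.856°, longitude 58.892°

Angular distance δ = d/R = 3279.2 / 6378.137 = 0.514131 rad.
Converting: φ₁ = 0.848439 rad, θ = 3.558901 rad.
Applying the spherical law of cosines for sides, sin φ₂ = sin φ₁ cos δ + cos φ₁ sin δ cos θ = 0.356018, so φ₂ = 20.856°.
Then Δλ = atan2(-0.131780, 0.603618) = -0.214945 rad, from sin θ sin δ cos φ₁ over cos δ − sin φ₁ sin φ₂.
Hence λ₂ = 71.207° + -12.315° = 58.892°.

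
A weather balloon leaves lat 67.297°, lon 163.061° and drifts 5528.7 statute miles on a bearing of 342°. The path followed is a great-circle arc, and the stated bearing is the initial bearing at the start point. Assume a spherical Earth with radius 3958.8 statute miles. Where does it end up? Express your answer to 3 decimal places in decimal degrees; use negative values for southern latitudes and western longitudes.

Angular distance δ = d/R = 5528.7 / 3958.8 = 1.396560 rad.
Converting: φ₁ = 1.174554 rad, θ = 5.969026 rad.
sin φ₂ = sin φ₁ cos δ + cos φ₁ sin δ cos θ = (0.922518)(0.173357) + (0.385954)(0.984859)(0.951057) = 0.521431
φ₂ = asin(0.521431) = 0.548527 rad = 31.428°.
Δλ = atan2( sin θ sin δ cos φ₁ , cos δ − sin φ₁ sin φ₂ ) = atan2(-0.117461, -0.307673) = -2.776899 rad = -159.105°.
λ₂ = λ₁ + Δλ = 3.956°.

latitude 31.428°, longitude 3.956°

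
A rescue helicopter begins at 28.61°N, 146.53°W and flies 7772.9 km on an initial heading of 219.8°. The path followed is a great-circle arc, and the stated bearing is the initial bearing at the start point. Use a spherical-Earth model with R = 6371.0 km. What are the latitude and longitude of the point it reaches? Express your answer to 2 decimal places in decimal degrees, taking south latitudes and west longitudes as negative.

δ = 7772.9/6371 = 1.220044 rad (69.9034°).
Converting: φ₁ = 0.499339 rad, θ = 3.836234 rad.
Applying the spherical law of cosines for sides, sin φ₂ = sin φ₁ cos δ + cos φ₁ sin δ cos θ = -0.468877, so φ₂ = -27.96°.
Δλ = atan2( sin θ sin δ cos φ₁ , cos δ − sin φ₁ sin φ₂ ) = atan2(-0.527737, 0.568124) = -0.748561 rad = -42.89°.
λ₂ = -146.53° + -42.89° = -189.42°, normalized to (−180°, 180°] → 170.58°.

latitude -27.96°, longitude 170.58°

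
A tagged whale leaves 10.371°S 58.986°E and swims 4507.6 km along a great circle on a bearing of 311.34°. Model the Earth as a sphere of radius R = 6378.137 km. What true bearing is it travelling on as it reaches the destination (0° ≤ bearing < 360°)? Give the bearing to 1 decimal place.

final bearing 309.6°

δ = 4507.6/6378.137 = 0.706727 rad (40.4925°).
Converting: φ₁ = -0.181008 rad, θ = 5.433908 rad.
sin φ₂ = sin φ₁ cos δ + cos φ₁ sin δ cos θ = (-0.180021)(0.760491) + (0.983663)(0.649348)(0.660526) = 0.284999
φ₂ = asin(0.284999) = 0.289006 rad = 16.559°.
Then Δλ = atan2(-0.479568, 0.811797) = -0.533589 rad, from sin θ sin δ cos φ₁ over cos δ − sin φ₁ sin φ₂.
λ₂ = λ₁ + Δλ = 28.414°.
The forward bearing on arrival equals the back-azimuth from the destination plus 180°.
Back-azimuth from P₂ (16.6°, 28.4°) to P₁ (-10.4°, 59.0°), with Δλ' = λ₁ − λ₂ = 30.6°: atan2( sin Δλ' cos φ₁ , cos φ₂ sin φ₁ − sin φ₂ cos φ₁ cos Δλ' ) = 129.6°.
Final bearing = (129.6° + 180°) mod 360° = 309.6°.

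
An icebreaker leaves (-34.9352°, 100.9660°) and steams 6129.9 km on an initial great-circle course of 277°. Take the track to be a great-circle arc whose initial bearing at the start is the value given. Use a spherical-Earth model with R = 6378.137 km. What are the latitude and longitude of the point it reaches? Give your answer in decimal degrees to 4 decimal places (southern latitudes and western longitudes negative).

latitude -14.2417°, longitude 43.8786°

Central angle δ = d/R = 0.961080 rad.
With φ₁ = -34.9352° = -0.609734 rad and θ = 277° = 4.834562 rad:
Destination latitude: φ₂ = arcsin( sin φ₁ cos δ + cos φ₁ sin δ cos θ ) = arcsin(-0.246013) = -14.2417°.
For the longitude increment, Δλ = atan2( sin θ sin δ cos φ₁, cos δ − sin φ₁ sin φ₂ ) = atan2(-0.667071, 0.431756) = -57.0874°.
λ₂ = 100.9660° + -57.0874° = 43.8786°.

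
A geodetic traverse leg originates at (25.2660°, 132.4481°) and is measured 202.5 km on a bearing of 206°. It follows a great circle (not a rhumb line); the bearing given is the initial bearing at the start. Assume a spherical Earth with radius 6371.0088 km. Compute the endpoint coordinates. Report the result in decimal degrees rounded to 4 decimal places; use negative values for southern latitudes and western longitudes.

δ = 202.5/6371.0088 = 0.031785 rad (1.8211°).
Converting: φ₁ = 0.440975 rad, θ = 3.595378 rad.
sin φ₂ = sin φ₁ cos δ + cos φ₁ sin δ cos θ = (0.426821)(0.999495) + (0.904336)(0.031779)(-0.898794) = 0.400775
φ₂ = asin(0.400775) = 0.412363 rad = 23.6266°.
For the longitude increment, Δλ = atan2( sin θ sin δ cos φ₁, cos δ − sin φ₁ sin φ₂ ) = atan2(-0.012598, 0.828436) = -0.8713°.
λ₂ = λ₁ + Δλ = 131.5768°.

latitude 23.6266°, longitude 131.5768°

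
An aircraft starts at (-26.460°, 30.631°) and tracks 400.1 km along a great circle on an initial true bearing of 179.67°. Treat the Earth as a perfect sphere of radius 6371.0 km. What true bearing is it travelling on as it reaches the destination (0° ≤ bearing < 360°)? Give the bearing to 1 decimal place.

The arc subtends δ = 400.1/6371 = 0.062800 rad at the centre.
Start latitude φ₁ = -0.461814 rad; initial bearing θ = 3.135833 rad.
Destination latitude: φ₂ = arcsin( sin φ₁ cos δ + cos φ₁ sin δ cos θ ) = arcsin(-0.500878) = -30.058°.
Δλ = atan2( sin θ sin δ cos φ₁ , cos δ − sin φ₁ sin φ₂ ) = atan2(0.000324, 0.774851) = 0.000418 rad = 0.024°.
λ₂ = λ₁ + Δλ = 30.655°.
The forward bearing on arrival equals the back-azimuth from the destination plus 180°.
Back-azimuth from P₂ (-30.1°, 30.7°) to P₁ (-26.5°, 30.6°), with Δλ' = λ₁ − λ₂ = -0.0°: atan2( sin Δλ' cos φ₁ , cos φ₂ sin φ₁ − sin φ₂ cos φ₁ cos Δλ' ) = 359.7°.
Final bearing = (359.7° + 180°) mod 360° = 179.7°.

final bearing 179.7°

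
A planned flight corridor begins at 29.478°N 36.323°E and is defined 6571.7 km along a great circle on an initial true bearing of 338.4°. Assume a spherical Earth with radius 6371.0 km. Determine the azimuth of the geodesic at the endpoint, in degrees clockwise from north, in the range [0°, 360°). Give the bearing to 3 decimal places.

Central angle δ = d/R = 1.031502 rad.
Converting: φ₁ = 0.514488 rad, θ = 5.906194 rad.
Destination latitude: φ₂ = arcsin( sin φ₁ cos δ + cos φ₁ sin δ cos θ ) = arcsin(0.947236) = 71.305°.
Then Δλ = atan2(-0.274985, 0.047406) = -1.400081 rad, from sin θ sin δ cos φ₁ over cos δ − sin φ₁ sin φ₂.
Hence λ₂ = 36.323° + -80.219° = -43.896°.
The forward bearing on arrival equals the back-azimuth from the destination plus 180°.
Back-azimuth from P₂ (71.305°, -43.896°) to P₁ (29.478°, 36.323°), with Δλ' = λ₁ − λ₂ = 80.219°: atan2( sin Δλ' cos φ₁ , cos φ₂ sin φ₁ − sin φ₂ cos φ₁ cos Δλ' ) = 88.822°.
Final bearing = (88.822° + 180°) mod 360° = 268.822°.

final bearing 268.822°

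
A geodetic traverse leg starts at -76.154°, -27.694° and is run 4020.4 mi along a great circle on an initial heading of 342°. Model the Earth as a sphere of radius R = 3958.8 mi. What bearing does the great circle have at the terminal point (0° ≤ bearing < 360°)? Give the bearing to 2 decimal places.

final bearing 355.53°

The arc subtends δ = 4020.4/3958.8 = 1.015560 rad at the centre.
With φ₁ = -76.154° = -1.329138 rad and θ = 342° = 5.969026 rad:
sin φ₂ = sin φ₁ cos δ + cos φ₁ sin δ cos θ = (-0.970942)(0.527144) + (0.239313)(0.849776)(0.951057) = -0.318417
φ₂ = asin(-0.318417) = -0.324059 rad = -18.567°.
Then Δλ = atan2(-0.062842, 0.217979) = -0.280685 rad, from sin θ sin δ cos φ₁ over cos δ − sin φ₁ sin φ₂.
Hence λ₂ = -27.694° + -16.082° = -43.776°.
The forward bearing on arrival equals the back-azimuth from the destination plus 180°.
Back-azimuth from P₂ (-18.57°, -43.78°) to P₁ (-76.15°, -27.69°), with Δλ' = λ₁ − λ₂ = 16.08°: atan2( sin Δλ' cos φ₁ , cos φ₂ sin φ₁ − sin φ₂ cos φ₁ cos Δλ' ) = 175.53°.
Final bearing = (175.53° + 180°) mod 360° = 355.53°.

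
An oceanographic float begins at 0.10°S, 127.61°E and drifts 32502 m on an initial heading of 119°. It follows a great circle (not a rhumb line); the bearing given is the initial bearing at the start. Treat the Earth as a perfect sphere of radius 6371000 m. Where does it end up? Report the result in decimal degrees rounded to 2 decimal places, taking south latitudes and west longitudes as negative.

Angular distance δ = d/R = 32502 / 6371000 = 0.005102 rad.
Start latitude φ₁ = -0.001745 rad; initial bearing θ = 2.076942 rad.
Destination latitude: φ₂ = arcsin( sin φ₁ cos δ + cos φ₁ sin δ cos θ ) = arcsin(-0.004219) = -0.24°.
Δλ = atan2( sin θ sin δ cos φ₁ , cos δ − sin φ₁ sin φ₂ ) = atan2(0.004462, 0.999980) = 0.004462 rad = 0.26°.
λ₂ = λ₁ + Δλ = 127.87°.

latitude -0.24°, longitude 127.87°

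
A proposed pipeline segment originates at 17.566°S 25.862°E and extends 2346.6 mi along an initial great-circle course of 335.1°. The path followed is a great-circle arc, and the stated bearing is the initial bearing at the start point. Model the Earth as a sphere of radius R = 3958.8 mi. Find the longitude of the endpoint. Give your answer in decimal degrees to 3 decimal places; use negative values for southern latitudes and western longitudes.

longitude 11.866°

δ = 2346.6/3958.8 = 0.592755 rad (33.9624°).
Converting: φ₁ = -0.306585 rad, θ = 5.848598 rad.
sin φ₂ = sin φ₁ cos δ + cos φ₁ sin δ cos θ = (-0.301804)(0.829405) + (0.953370)(0.558648)(0.907044) = 0.232773
φ₂ = asin(0.232773) = 0.234928 rad = 13.460°.
For the longitude increment, Δλ = atan2( sin θ sin δ cos φ₁, cos δ − sin φ₁ sin φ₂ ) = atan2(-0.224243, 0.899656) = -13.996°.
λ₂ = λ₁ + Δλ = 11.866°.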